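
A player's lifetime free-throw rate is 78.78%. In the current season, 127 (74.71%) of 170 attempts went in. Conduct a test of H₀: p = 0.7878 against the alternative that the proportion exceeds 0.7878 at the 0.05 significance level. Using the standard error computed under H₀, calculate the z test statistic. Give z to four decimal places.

p̂ = 127/170 ≈ 0.747059.
Standard error under H₀: √(0.7878×0.2122/170) = 0.031359.
z = (0.747059 − 0.7878)/0.031359 = -0.040741/0.031359 = -1.2992.
p-value = P(Z > -1.299) ≈ 0.9031; since p > α = 0.05, fail to reject H₀.

z = -1.2992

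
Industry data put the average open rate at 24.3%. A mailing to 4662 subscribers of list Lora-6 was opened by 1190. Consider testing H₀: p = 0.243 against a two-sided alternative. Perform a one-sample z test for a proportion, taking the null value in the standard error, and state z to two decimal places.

z = 1.95

p̂ = 1190/4662 ≈ 0.2553.
SE = √(p₀(1−p₀)/n) = √(0.18395/4662) = 0.0063.
z = (0.2553 − 0.243)/0.0063 = 0.0123/0.0063 = 1.95.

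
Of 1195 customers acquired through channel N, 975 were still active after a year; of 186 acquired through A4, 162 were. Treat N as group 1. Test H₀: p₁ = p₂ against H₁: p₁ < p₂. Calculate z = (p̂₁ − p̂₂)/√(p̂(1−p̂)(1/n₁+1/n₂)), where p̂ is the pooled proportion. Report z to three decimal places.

z = -1.832

p̂₁ = 975/1195 = 0.81590, p̂₂ = 162/186 = 0.87097.
Pooled p̂ = (975+162)/(1195+186) = 1137/1381 = 0.82332.
SE = √(0.145466 × 0.00621316) = 0.03006.
z = (0.81590 − 0.87097)/0.03006 = -0.05507/0.03006 = -1.832.
p-value = P(Z < -1.832) ≈ 0.0335.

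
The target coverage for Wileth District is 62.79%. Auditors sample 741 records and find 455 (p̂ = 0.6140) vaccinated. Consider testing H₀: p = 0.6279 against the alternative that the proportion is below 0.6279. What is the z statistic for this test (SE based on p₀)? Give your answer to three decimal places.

p̂ = 455/741 ≈ 0.614035.
Standard error under H₀: √(0.6279×0.3721/741) = 0.017757.
z = (0.614035 − 0.6279)/0.017757 = -0.013865/0.017757 = -0.781.
p-value = P(Z < -0.781) ≈ 0.2175.

z = -0.781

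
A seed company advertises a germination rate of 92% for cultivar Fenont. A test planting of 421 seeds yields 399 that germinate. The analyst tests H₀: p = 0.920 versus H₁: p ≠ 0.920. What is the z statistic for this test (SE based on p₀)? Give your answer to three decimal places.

z = 2.098

p̂ = 399/421 = 0.94774.
Standard error under H₀: √(0.92×0.08/421) = 0.01322.
z = (0.94774 − 0.92)/0.01322 = 0.02774/0.01322 = 2.098.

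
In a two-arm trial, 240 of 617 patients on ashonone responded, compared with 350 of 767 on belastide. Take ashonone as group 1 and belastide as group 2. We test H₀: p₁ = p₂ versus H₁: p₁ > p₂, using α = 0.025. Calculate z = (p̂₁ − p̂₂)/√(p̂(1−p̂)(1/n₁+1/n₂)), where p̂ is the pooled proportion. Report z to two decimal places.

z = -2.52

p̂₁ = 240/617 = 0.3890, p̂₂ = 350/767 = 0.4563.
Pooled p̂ = (240+350)/(617+767) = 590/1384 = 0.4263.
SE = √(0.244568 × 0.00292453) = 0.0267.
z = (0.3890 − 0.4563)/0.0267 = -0.0673/0.0267 = -2.52.
p-value = P(Z > -2.518) ≈ 0.9941. With α = 0.025, fail to reject H₀.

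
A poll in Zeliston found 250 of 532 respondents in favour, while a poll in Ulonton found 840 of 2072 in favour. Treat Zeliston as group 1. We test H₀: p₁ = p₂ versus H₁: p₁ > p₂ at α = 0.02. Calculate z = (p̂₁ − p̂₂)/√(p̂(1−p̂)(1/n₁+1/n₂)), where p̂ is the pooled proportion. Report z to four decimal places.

z = 2.6908

p̂₁ = 250/532 = 0.469925, p̂₂ = 840/2072 = 0.405405.
Pooled p̂ = (250+840)/(532+2072) = 1090/2604 = 0.418587.
SE = √(p̂(1−p̂)(1/n₁+1/n₂)) = √(0.418587·0.581413·0.00236232) = √(0.000574923) = 0.023978.
z = (0.469925 − 0.405405)/0.023978 = 0.064520/0.023978 = 2.6908.
p-value = P(Z > 2.691) ≈ 0.0036; since p < α = 0.02, reject H₀.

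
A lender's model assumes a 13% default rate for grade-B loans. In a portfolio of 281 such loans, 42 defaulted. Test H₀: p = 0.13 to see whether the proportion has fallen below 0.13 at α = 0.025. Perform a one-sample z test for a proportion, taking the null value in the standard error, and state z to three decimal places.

p̂ = 42/281 ≈ 0.149466.
Standard error under H₀: √(0.13×0.87/281) = 0.020062.
z = (0.149466 − 0.13)/0.020062 = 0.019466/0.020062 = 0.970.
p-value = P(Z < 0.970) ≈ 0.8340, so at α = 0.025 we fail to reject H₀.

z = 0.970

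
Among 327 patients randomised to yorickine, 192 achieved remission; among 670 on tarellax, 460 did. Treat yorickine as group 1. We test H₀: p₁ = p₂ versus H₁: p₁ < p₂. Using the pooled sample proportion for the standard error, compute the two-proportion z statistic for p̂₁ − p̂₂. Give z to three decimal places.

z = -3.098

p̂₁ = 192/327 ≈ 0.58716, p̂₂ = 460/670 ≈ 0.68657.
Pooled p̂ = (192+460)/(327+670) = 652/997 = 0.65396.
SE = √(p̂(1−p̂)(1/n₁+1/n₂)) = √(0.65396·0.34604·0.00455064) = √(0.00102979) = 0.03209.
z = (0.58716 − 0.68657)/0.03209 = -0.09941/0.03209 = -3.098.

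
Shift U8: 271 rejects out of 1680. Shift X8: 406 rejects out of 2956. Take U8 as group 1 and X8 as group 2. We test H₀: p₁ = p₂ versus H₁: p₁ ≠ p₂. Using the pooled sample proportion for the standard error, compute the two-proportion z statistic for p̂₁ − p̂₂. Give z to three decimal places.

z = 2.221

p̂₁ = 271/1680 = 0.16131, p̂₂ = 406/2956 = 0.13735.
Pooled p̂ = (271+406)/(1680+2956) = 677/4636 = 0.14603.
SE = √(0.124706 × 0.000933533) = 0.01079.
z = (0.16131 − 0.13735)/0.01079 = 0.02396/0.01079 = 2.221.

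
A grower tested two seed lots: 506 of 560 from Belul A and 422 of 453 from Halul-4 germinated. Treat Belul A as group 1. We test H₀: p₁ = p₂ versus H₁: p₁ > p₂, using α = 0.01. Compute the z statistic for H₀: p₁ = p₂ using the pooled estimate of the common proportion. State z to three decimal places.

p̂₁ = 506/560 = 0.90357, p̂₂ = 422/453 = 0.93157.
Pooled p̂ = (506+422)/(560+453) = 928/1013 = 0.91609.
SE = √(0.0768684 × 0.00399322) = 0.01752.
z = (0.90357 − 0.93157)/0.01752 = -0.02800/0.01752 = -1.598.
p-value = P(Z > -1.598) ≈ 0.9450, so at α = 0.01 we fail to reject H₀.

z = -1.598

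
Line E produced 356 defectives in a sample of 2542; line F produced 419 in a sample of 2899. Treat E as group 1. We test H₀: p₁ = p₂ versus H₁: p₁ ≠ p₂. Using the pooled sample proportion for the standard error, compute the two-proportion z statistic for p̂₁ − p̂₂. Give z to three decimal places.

p̂₁ = 356/2542 = 0.14005, p̂₂ = 419/2899 = 0.14453.
Pooled p̂ = (356+419)/(2542+2899) = 775/5441 = 0.14244.
SE = √(0.122149 × 0.000738338) = 0.00950.
z = (0.14005 − 0.14453)/0.00950 = -0.00448/0.00950 = -0.472.
Two-sided p-value ≈ 2·Φ(−0.472) = 0.6367.

z = -0.472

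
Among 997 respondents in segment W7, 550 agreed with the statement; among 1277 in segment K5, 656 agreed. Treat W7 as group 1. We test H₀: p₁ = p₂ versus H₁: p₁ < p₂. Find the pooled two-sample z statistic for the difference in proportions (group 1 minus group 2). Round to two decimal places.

p̂₁ = 550/997 = 0.5517, p̂₂ = 656/1277 = 0.5137.
Pooled p̂ = (550+656)/(997+1277) = 1206/2274 = 0.5303.
SE = √(0.249079 × 0.00178609) = 0.0211.
z = (0.5517 − 0.5137)/0.0211 = 0.0380/0.0211 = 1.80.

z = 1.80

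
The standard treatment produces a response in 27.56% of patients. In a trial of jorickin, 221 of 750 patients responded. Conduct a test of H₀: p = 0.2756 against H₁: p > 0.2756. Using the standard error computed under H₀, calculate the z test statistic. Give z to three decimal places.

z = 1.169

p̂ = 221/750 = 0.29467.
Under H₀, SE = √(0.2756·0.7244/750) = √(0.000266193) = 0.01632.
z = (0.29467 − 0.2756)/0.01632 = 0.01907/0.01632 = 1.169.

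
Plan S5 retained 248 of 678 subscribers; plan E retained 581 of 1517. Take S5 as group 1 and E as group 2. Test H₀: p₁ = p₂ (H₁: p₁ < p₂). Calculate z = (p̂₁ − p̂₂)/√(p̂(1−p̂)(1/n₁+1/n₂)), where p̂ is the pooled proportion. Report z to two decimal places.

p̂₁ = 248/678 ≈ 0.3658, p̂₂ = 581/1517 ≈ 0.3830.
Pooled p̂ = (248+581)/(678+1517) = 829/2195 = 0.3777.
SE = √(0.235037 × 0.00213412) = 0.0224.
z = (0.3658 − 0.3830)/0.0224 = -0.0172/0.0224 = -0.77.
p-value = P(Z < -0.768) ≈ 0.2211.

z = -0.77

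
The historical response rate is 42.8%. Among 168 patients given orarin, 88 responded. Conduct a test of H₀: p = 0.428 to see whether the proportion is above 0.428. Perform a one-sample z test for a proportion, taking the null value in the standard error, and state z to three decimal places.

p̂ = 88/168 = 0.52381.
SE = √(p₀(1−p₀)/n) = √(0.24482/168) = 0.03817.
z = (0.52381 − 0.428)/0.03817 = 0.09581/0.03817 = 2.510.

z = 2.510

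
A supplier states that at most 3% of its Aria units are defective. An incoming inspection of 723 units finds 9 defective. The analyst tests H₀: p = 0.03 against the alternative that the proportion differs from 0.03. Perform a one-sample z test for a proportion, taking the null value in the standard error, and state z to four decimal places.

p̂ = 9/723 ≈ 0.0124481.
Under H₀, SE = √(0.03·0.97/723) = √(4.0249e-05) = 0.0063442.
z = (0.0124481 − 0.03)/0.0063442 = -0.0175519/0.0063442 = -2.7666.
Two-sided p-value ≈ 2·Φ(−2.767) = 0.0057.

z = -2.7666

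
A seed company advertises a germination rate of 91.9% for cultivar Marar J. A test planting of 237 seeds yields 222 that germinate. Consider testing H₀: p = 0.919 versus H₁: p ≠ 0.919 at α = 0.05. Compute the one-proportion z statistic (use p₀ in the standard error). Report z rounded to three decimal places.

z = 0.999

p̂ = 222/237 ≈ 0.93671.
SE = √(p₀(1−p₀)/n) = √(0.074439/237) = 0.01772.
z = (0.93671 − 0.919)/0.01772 = 0.01771/0.01772 = 0.999.
p-value = 2·P(Z > 0.999) ≈ 0.3177. With α = 0.05, fail to reject H₀.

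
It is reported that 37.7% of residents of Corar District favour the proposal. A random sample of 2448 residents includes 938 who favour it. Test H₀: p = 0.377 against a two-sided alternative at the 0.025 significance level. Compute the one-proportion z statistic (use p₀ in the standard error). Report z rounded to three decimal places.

z = 0.630

p̂ = 938/2448 = 0.38317.
Under H₀, SE = √(0.377·0.623/2448) = √(9.5944e-05) = 0.00980.
z = (0.38317 − 0.377)/0.00980 = 0.00617/0.00980 = 0.630.
Two-sided p-value ≈ 2·Φ(−0.630) = 0.5288; since p > α = 0.025, fail to reject H₀.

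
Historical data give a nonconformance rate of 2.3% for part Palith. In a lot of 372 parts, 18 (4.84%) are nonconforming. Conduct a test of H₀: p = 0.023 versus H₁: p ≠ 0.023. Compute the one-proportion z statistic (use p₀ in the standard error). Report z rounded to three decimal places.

p̂ = 18/372 = 0.048387.
SE = √(p₀(1−p₀)/n) = √(0.022471/372) = 0.007772.
z = (0.048387 − 0.023)/0.007772 = 0.025387/0.007772 = 3.266.
Two-sided p-value ≈ 2·Φ(−3.266) = 0.0011.

z = 3.266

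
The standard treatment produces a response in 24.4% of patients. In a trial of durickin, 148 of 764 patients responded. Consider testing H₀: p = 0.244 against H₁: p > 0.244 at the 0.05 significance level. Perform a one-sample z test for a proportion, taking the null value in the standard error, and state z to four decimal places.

p̂ = 148/764 = 0.1937173.
Under H₀, SE = √(0.244·0.756/764) = √(0.000241445) = 0.0155385.
z = (0.1937173 − 0.244)/0.0155385 = -0.0502827/0.0155385 = -3.2360.
p-value = P(Z > -3.236) ≈ 0.9994. With α = 0.05, fail to reject H₀.

z = -3.2360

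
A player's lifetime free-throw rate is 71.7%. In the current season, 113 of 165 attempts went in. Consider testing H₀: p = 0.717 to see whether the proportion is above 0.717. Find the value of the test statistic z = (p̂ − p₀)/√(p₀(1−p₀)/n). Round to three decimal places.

p̂ = 113/165 ≈ 0.68485.
Under H₀, SE = √(0.717·0.283/165) = √(0.00122976) = 0.03507.
z = (0.68485 − 0.717)/0.03507 = -0.03215/0.03507 = -0.917.

z = -0.917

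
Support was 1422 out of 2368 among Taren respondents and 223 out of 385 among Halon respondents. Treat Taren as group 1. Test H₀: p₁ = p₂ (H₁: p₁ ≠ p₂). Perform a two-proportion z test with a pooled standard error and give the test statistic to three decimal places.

p̂₁ = 1422/2368 = 0.60051, p̂₂ = 223/385 = 0.57922.
Pooled p̂ = (1422+223)/(2368+385) = 1645/2753 = 0.59753.
SE = √(p̂(1−p̂)(1/n₁+1/n₂)) = √(0.59753·0.40247·0.0030197) = √(0.000726201) = 0.02695.
z = (0.60051 − 0.57922)/0.02695 = 0.02129/0.02695 = 0.790.

z = 0.790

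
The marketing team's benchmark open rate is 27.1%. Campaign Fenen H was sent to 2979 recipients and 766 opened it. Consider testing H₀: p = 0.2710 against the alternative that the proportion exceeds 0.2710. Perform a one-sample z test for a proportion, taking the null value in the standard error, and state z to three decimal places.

z = -1.703

p̂ = 766/2979 = 0.257133.
Standard error under H₀: √(0.271×0.729/2979) = 0.008144.
z = (0.257133 − 0.271)/0.008144 = -0.013867/0.008144 = -1.703.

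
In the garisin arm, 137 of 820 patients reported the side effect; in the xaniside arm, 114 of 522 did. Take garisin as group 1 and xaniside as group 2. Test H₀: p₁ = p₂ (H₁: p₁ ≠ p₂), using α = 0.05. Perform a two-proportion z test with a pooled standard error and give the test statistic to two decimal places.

z = -2.35

p̂₁ = 137/820 ≈ 0.1671, p̂₂ = 114/522 ≈ 0.2184.
Pooled p̂ = (137+114)/(820+522) = 251/1342 = 0.1870.
SE = √(p̂(1−p̂)(1/n₁+1/n₂)) = √(0.1870·0.8130·0.00313522) = √(0.000476718) = 0.0218.
z = (0.1671 − 0.2184)/0.0218 = -0.0513/0.0218 = -2.35.
p-value = 2·P(Z > 2.350) ≈ 0.0188; since p < α = 0.05, reject H₀.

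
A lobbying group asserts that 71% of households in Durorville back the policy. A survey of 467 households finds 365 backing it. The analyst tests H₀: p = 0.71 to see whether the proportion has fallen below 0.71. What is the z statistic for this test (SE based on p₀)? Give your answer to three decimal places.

z = 3.409

p̂ = 365/467 = 0.78158.
Under H₀, SE = √(0.71·0.29/467) = √(0.000440899) = 0.02100.
z = (0.78158 − 0.71)/0.02100 = 0.07158/0.02100 = 3.409.
p-value = P(Z < 3.409) ≈ 0.9997.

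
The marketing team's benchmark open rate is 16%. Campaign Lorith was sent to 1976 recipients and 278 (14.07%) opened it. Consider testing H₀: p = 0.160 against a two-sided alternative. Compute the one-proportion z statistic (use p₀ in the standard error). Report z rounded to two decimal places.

p̂ = 278/1976 = 0.14069.
Under H₀, SE = √(0.16·0.84/1976) = √(6.80162e-05) = 0.00825.
z = (0.14069 − 0.16)/0.00825 = -0.01931/0.00825 = -2.34.

z = -2.34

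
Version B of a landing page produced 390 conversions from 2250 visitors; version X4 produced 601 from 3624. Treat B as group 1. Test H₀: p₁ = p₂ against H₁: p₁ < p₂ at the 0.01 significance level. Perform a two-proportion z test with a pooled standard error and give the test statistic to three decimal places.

z = 0.746

p̂₁ = 390/2250 = 0.173333, p̂₂ = 601/3624 = 0.165839.
Pooled p̂ = (390+601)/(2250+3624) = 991/5874 = 0.168710.
SE = √(0.140247 × 0.000720383) = 0.010051.
z = (0.173333 − 0.165839)/0.010051 = 0.007494/0.010051 = 0.746.
p-value = P(Z < 0.746) ≈ 0.7720; since p > α = 0.01, fail to reject H₀.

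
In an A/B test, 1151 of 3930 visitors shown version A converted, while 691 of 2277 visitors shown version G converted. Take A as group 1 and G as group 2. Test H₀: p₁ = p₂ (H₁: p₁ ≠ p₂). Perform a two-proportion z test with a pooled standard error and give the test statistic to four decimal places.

p̂₁ = 1151/3930 = 0.2928753, p̂₂ = 691/2277 = 0.3034695.
Pooled p̂ = (1151+691)/(3930+2277) = 1842/6207 = 0.2967617.
SE = √(0.208694 × 0.000693627) = 0.0120315.
z = (0.2928753 − 0.3034695)/0.0120315 = -0.0105942/0.0120315 = -0.8805.
p-value = 2·P(Z > 0.881) ≈ 0.3786.

z = -0.8805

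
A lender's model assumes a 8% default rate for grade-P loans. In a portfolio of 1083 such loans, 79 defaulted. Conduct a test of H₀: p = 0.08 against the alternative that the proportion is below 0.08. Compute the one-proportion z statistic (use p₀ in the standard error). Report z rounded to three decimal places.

p̂ = 79/1083 = 0.07295.
Under H₀, SE = √(0.08·0.92/1083) = √(6.79594e-05) = 0.00824.
z = (0.07295 − 0.08)/0.00824 = -0.00705/0.00824 = -0.856.
p-value = P(Z < -0.856) ≈ 0.1961.

z = -0.856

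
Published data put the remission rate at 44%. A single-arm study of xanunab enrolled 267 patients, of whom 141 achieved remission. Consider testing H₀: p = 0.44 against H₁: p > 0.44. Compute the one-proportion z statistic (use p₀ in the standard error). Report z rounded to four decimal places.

p̂ = 141/267 ≈ 0.528090.
SE = √(p₀(1−p₀)/n) = √(0.2464/267) = 0.030378.
z = (0.528090 − 0.44)/0.030378 = 0.088090/0.030378 = 2.8998.
p-value = P(Z > 2.900) ≈ 0.0019.

z = 2.8998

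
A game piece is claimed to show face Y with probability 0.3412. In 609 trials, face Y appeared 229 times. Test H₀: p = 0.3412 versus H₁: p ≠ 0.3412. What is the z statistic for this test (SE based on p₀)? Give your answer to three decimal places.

p̂ = 229/609 ≈ 0.37603.
Standard error under H₀: √(0.3412×0.6588/609) = 0.01921.
z = (0.37603 − 0.3412)/0.01921 = 0.03483/0.01921 = 1.813.
p-value = 2·P(Z > 1.813) ≈ 0.0699.

z = 1.813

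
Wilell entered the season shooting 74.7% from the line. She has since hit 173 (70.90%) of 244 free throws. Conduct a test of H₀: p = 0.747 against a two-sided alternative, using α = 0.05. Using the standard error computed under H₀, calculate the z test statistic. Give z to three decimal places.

p̂ = 173/244 = 0.70902.
Standard error under H₀: √(0.747×0.253/244) = 0.02783.
z = (0.70902 − 0.747)/0.02783 = -0.03798/0.02783 = -1.365.
Two-sided p-value ≈ 2·Φ(−1.365) = 0.1723, so at α = 0.05 we fail to reject H₀.

z = -1.365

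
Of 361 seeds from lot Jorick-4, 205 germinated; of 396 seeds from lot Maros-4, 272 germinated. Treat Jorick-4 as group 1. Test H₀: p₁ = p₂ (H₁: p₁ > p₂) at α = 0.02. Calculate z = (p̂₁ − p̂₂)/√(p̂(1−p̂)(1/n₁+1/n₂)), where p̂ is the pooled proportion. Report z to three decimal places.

z = -3.387

p̂₁ = 205/361 ≈ 0.56787, p̂₂ = 272/396 ≈ 0.68687.
Pooled p̂ = (205+272)/(361+396) = 477/757 = 0.63012.
SE = √(p̂(1−p̂)(1/n₁+1/n₂)) = √(0.63012·0.36988·0.00529534) = √(0.00123418) = 0.03513.
z = (0.56787 − 0.68687)/0.03513 = -0.11900/0.03513 = -3.387.
p-value = P(Z > -3.387) ≈ 0.9996. With α = 0.02, fail to reject H₀.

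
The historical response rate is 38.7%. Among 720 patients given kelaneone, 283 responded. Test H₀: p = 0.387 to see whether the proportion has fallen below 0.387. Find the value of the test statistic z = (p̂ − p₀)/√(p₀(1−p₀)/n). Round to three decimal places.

p̂ = 283/720 ≈ 0.39306.
Under H₀, SE = √(0.387·0.613/720) = √(0.000329488) = 0.01815.
z = (0.39306 − 0.387)/0.01815 = 0.00606/0.01815 = 0.334.

z = 0.334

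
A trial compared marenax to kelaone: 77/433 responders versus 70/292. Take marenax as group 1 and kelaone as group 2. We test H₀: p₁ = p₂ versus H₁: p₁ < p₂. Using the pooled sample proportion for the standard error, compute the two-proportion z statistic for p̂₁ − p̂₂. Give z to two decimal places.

p̂₁ = 77/433 = 0.17783, p̂₂ = 70/292 = 0.23973.
Pooled p̂ = (77+70)/(433+292) = 147/725 = 0.20276.
SE = √(p̂(1−p̂)(1/n₁+1/n₂)) = √(0.20276·0.79724·0.00573413) = √(0.000926908) = 0.03045.
z = (0.17783 − 0.23973)/0.03045 = -0.06190/0.03045 = -2.03.
p-value = P(Z < -2.033) ≈ 0.0210.

z = -2.03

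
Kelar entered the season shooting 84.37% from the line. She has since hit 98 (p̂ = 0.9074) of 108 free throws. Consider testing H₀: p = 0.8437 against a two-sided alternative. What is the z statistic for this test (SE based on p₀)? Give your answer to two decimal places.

z = 1.82

p̂ = 98/108 ≈ 0.90741.
Standard error under H₀: √(0.8437×0.1563/108) = 0.03494.
z = (0.90741 − 0.8437)/0.03494 = 0.06371/0.03494 = 1.82.
p-value = 2·P(Z > 1.823) ≈ 0.0683.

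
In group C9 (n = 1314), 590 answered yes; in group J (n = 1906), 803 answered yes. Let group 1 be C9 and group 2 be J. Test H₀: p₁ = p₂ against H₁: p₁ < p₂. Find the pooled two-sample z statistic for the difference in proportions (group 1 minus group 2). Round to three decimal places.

z = 1.560

p̂₁ = 590/1314 = 0.44901, p̂₂ = 803/1906 = 0.42130.
Pooled p̂ = (590+803)/(1314+1906) = 1393/3220 = 0.43261.
SE = √(0.245458 × 0.00128569) = 0.01776.
z = (0.44901 − 0.42130)/0.01776 = 0.02771/0.01776 = 1.560.
p-value = P(Z < 1.560) ≈ 0.9406.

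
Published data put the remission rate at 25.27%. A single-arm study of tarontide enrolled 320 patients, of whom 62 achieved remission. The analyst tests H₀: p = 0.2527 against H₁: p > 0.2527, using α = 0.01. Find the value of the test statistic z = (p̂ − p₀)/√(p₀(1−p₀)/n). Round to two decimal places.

z = -2.43

p̂ = 62/320 = 0.19375.
Standard error under H₀: √(0.2527×0.7473/320) = 0.02429.
z = (0.19375 − 0.2527)/0.02429 = -0.05895/0.02429 = -2.43.
p-value = P(Z > -2.427) ≈ 0.9924; since p > α = 0.01, fail to reject H₀.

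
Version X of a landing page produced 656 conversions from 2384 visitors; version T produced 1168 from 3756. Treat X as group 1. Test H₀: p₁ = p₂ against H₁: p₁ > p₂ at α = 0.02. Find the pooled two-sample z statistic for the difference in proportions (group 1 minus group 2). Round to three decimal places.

p̂₁ = 656/2384 = 0.275168, p̂₂ = 1168/3756 = 0.310969.
Pooled p̂ = (656+1168)/(2384+3756) = 1824/6140 = 0.297068.
SE = √(0.208819 × 0.000685704) = 0.011966.
z = (0.275168 − 0.310969)/0.011966 = -0.035801/0.011966 = -2.992.
p-value = P(Z > -2.992) ≈ 0.9986; since p > α = 0.02, fail to reject H₀.

z = -2.992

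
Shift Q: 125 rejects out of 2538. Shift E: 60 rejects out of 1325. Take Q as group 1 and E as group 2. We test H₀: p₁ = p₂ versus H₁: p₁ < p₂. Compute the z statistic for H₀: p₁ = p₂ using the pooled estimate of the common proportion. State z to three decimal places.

z = 0.548

p̂₁ = 125/2538 = 0.04925, p̂₂ = 60/1325 = 0.04528.
Pooled p̂ = (125+60)/(2538+1325) = 185/3863 = 0.04789.
SE = √(p̂(1−p̂)(1/n₁+1/n₂)) = √(0.04789·0.95211·0.00114873) = √(5.23783e-05) = 0.00724.
z = (0.04925 − 0.04528)/0.00724 = 0.00397/0.00724 = 0.548.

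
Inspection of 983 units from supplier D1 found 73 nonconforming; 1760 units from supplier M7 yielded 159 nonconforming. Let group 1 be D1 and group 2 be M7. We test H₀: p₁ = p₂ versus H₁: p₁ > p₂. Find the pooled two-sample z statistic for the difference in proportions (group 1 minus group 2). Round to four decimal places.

p̂₁ = 73/983 ≈ 0.074262, p̂₂ = 159/1760 ≈ 0.090341.
Pooled p̂ = (73+159)/(983+1760) = 232/2743 = 0.084579.
SE = √(0.0774253 × 0.00158548) = 0.011080.
z = (0.074262 − 0.090341)/0.011080 = -0.016079/0.011080 = -1.4512.
p-value = P(Z > -1.451) ≈ 0.9266.

z = -1.4512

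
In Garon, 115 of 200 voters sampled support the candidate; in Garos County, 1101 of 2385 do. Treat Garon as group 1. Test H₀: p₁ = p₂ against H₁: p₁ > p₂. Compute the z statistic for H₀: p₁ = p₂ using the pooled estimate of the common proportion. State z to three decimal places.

p̂₁ = 115/200 = 0.57500, p̂₂ = 1101/2385 = 0.46164.
Pooled p̂ = (115+1101)/(200+2385) = 1216/2585 = 0.47041.
SE = √(0.249124 × 0.00541929) = 0.03674.
z = (0.57500 − 0.46164)/0.03674 = 0.11336/0.03674 = 3.085.
p-value = P(Z > 3.085) ≈ 0.0010.

z = 3.085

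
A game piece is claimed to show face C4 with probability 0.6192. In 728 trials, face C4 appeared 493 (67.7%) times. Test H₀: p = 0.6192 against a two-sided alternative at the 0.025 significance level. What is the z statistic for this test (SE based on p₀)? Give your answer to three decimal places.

p̂ = 493/728 ≈ 0.677198.
SE = √(p₀(1−p₀)/n) = √(0.23579/728) = 0.017997.
z = (0.677198 − 0.6192)/0.017997 = 0.057998/0.017997 = 3.223.
p-value = 2·P(Z > 3.223) ≈ 0.0013. With α = 0.025, reject H₀.

z = 3.223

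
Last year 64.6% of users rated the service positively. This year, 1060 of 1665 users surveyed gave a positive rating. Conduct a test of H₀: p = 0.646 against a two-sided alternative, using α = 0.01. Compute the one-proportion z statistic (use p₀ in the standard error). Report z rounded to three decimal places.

p̂ = 1060/1665 ≈ 0.63664.
SE = √(p₀(1−p₀)/n) = √(0.22868/1665) = 0.01172.
z = (0.63664 − 0.646)/0.01172 = -0.00936/0.01172 = -0.799.
p-value = 2·P(Z > 0.799) ≈ 0.4243; since p > α = 0.01, fail to reject H₀.

z = -0.799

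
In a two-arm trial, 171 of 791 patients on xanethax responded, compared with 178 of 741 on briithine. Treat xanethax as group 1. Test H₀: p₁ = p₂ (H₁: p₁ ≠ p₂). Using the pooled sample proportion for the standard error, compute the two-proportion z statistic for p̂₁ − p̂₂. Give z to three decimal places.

p̂₁ = 171/791 ≈ 0.21618, p̂₂ = 178/741 ≈ 0.24022.
Pooled p̂ = (171+178)/(791+741) = 349/1532 = 0.22781.
SE = √(0.175911 × 0.00261375) = 0.02144.
z = (0.21618 − 0.24022)/0.02144 = -0.02404/0.02144 = -1.121.
p-value = 2·P(Z > 1.121) ≈ 0.2624.

z = -1.121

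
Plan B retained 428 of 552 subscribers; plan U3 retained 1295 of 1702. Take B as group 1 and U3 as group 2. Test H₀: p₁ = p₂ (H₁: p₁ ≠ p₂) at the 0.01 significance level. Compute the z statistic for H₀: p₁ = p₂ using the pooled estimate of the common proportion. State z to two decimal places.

z = 0.70

p̂₁ = 428/552 ≈ 0.7754, p̂₂ = 1295/1702 ≈ 0.7609.
Pooled p̂ = (428+1295)/(552+1702) = 1723/2254 = 0.7644.
SE = √(0.180083 × 0.00239914) = 0.0208.
z = (0.7754 − 0.7609)/0.0208 = 0.0145/0.0208 = 0.70.
p-value = 2·P(Z > 0.697) ≈ 0.4856; since p > α = 0.01, fail to reject H₀.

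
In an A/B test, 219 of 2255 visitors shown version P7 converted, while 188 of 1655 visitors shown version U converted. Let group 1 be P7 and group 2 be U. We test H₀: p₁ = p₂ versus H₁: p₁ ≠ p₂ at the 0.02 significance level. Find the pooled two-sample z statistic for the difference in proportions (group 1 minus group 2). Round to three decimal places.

p̂₁ = 219/2255 = 0.097118, p̂₂ = 188/1655 = 0.113595.
Pooled p̂ = (219+188)/(2255+1655) = 407/3910 = 0.104092.
SE = √(0.0932569 × 0.00104769) = 0.009885.
z = (0.097118 − 0.113595)/0.009885 = -0.016477/0.009885 = -1.667.
Two-sided p-value ≈ 2·Φ(−1.667) = 0.0955; since p > α = 0.02, fail to reject H₀.

z = -1.667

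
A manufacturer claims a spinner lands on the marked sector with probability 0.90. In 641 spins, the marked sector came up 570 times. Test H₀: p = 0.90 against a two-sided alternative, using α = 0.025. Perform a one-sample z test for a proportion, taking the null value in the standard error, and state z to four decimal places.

z = -0.9084

p̂ = 570/641 ≈ 0.889236.
SE = √(p₀(1−p₀)/n) = √(0.09/641) = 0.011849.
z = (0.889236 − 0.9)/0.011849 = -0.010764/0.011849 = -0.9084.
p-value = 2·P(Z > 0.908) ≈ 0.3636. With α = 0.025, fail to reject H₀.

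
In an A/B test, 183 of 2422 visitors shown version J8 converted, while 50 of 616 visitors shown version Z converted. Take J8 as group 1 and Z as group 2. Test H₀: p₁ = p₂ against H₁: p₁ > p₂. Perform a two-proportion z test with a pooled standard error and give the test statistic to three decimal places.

p̂₁ = 183/2422 ≈ 0.07556, p̂₂ = 50/616 ≈ 0.08117.
Pooled p̂ = (183+50)/(2422+616) = 233/3038 = 0.07670.
SE = √(p̂(1−p̂)(1/n₁+1/n₂)) = √(0.07670·0.92330·0.00203626) = √(0.000144194) = 0.01201.
z = (0.07556 − 0.08117)/0.01201 = -0.00561/0.01201 = -0.467.
p-value = P(Z > -0.467) ≈ 0.6799.

z = -0.467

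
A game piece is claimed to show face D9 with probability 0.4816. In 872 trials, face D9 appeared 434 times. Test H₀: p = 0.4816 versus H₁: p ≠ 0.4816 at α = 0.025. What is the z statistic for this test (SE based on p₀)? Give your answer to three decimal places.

p̂ = 434/872 ≈ 0.49771.
Under H₀, SE = √(0.4816·0.5184/872) = √(0.000286309) = 0.01692.
z = (0.49771 − 0.4816)/0.01692 = 0.01611/0.01692 = 0.952.
Two-sided p-value ≈ 2·Φ(−0.952) = 0.3412, so at α = 0.025 we fail to reject H₀.

z = 0.952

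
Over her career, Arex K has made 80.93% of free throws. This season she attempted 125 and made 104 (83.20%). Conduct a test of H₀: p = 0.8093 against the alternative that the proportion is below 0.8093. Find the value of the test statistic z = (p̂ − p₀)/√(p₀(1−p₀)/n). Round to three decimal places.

p̂ = 104/125 ≈ 0.83200.
SE = √(p₀(1−p₀)/n) = √(0.15433/125) = 0.03514.
z = (0.83200 − 0.8093)/0.03514 = 0.02270/0.03514 = 0.646.
p-value = P(Z < 0.646) ≈ 0.7409.

z = 0.646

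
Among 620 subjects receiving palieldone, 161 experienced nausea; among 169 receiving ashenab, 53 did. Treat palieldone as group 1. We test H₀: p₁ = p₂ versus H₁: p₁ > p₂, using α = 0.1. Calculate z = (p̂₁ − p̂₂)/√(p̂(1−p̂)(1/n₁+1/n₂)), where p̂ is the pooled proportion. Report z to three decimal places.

p̂₁ = 161/620 = 0.25968, p̂₂ = 53/169 = 0.31361.
Pooled p̂ = (161+53)/(620+169) = 214/789 = 0.27123.
SE = √(0.197664 × 0.00753006) = 0.03858.
z = (0.25968 − 0.31361)/0.03858 = -0.05393/0.03858 = -1.398.
p-value = P(Z > -1.398) ≈ 0.9189. With α = 0.1, fail to reject H₀.

z = -1.398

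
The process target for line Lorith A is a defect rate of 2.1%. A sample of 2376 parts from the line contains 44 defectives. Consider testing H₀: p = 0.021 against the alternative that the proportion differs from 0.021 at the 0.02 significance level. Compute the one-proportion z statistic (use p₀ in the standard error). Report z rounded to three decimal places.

z = -0.844

p̂ = 44/2376 = 0.01852.
Under H₀, SE = √(0.021·0.979/2376) = √(8.65278e-06) = 0.00294.
z = (0.01852 − 0.021)/0.00294 = -0.00248/0.00294 = -0.844.
Two-sided p-value ≈ 2·Φ(−0.844) = 0.3989. With α = 0.02, fail to reject H₀.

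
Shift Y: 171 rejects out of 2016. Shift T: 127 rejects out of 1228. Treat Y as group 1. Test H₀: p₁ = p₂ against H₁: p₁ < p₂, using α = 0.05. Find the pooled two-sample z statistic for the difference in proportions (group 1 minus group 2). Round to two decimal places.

p̂₁ = 171/2016 = 0.08482, p̂₂ = 127/1228 = 0.10342.
Pooled p̂ = (171+127)/(2016+1228) = 298/3244 = 0.09186.
SE = √(p̂(1−p̂)(1/n₁+1/n₂)) = √(0.09186·0.90814·0.00131036) = √(0.000109315) = 0.01046.
z = (0.08482 − 0.10342)/0.01046 = -0.01860/0.01046 = -1.78.
p-value = P(Z < -1.779) ≈ 0.0376; since p < α = 0.05, reject H₀.

z = -1.78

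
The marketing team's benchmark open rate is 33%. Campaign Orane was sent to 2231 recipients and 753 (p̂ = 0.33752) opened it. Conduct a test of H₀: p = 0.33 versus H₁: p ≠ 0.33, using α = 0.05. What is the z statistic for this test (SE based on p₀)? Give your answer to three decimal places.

z = 0.755

p̂ = 753/2231 = 0.33752.
Under H₀, SE = √(0.33·0.67/2231) = √(9.91035e-05) = 0.00996.
z = (0.33752 − 0.33)/0.00996 = 0.00752/0.00996 = 0.755.
p-value = 2·P(Z > 0.755) ≈ 0.4502; since p > α = 0.05, fail to reject H₀.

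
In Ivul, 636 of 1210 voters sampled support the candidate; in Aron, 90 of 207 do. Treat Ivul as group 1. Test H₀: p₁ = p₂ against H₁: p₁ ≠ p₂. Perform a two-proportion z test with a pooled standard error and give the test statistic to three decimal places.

z = 2.416

p̂₁ = 636/1210 ≈ 0.52562, p̂₂ = 90/207 ≈ 0.43478.
Pooled p̂ = (636+90)/(1210+207) = 726/1417 = 0.51235.
SE = √(p̂(1−p̂)(1/n₁+1/n₂)) = √(0.51235·0.48765·0.00565736) = √(0.00141348) = 0.03760.
z = (0.52562 − 0.43478)/0.03760 = 0.09084/0.03760 = 2.416.
Two-sided p-value ≈ 2·Φ(−2.416) = 0.0157.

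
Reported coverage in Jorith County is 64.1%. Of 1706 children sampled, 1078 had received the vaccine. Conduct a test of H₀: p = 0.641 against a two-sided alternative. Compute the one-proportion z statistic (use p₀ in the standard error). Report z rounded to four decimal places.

p̂ = 1078/1706 ≈ 0.6318875.
Under H₀, SE = √(0.641·0.359/1706) = √(0.000134888) = 0.0116141.
z = (0.6318875 − 0.641)/0.0116141 = -0.0091125/0.0116141 = -0.7846.

z = -0.7846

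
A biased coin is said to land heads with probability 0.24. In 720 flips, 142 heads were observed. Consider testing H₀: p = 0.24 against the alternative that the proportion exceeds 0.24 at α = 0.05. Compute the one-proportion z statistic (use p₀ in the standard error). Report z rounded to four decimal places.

p̂ = 142/720 ≈ 0.19722222.
Standard error under H₀: √(0.24×0.76/720) = 0.01591645.
z = (0.19722222 − 0.24)/0.01591645 = -0.04277778/0.01591645 = -2.6876.
p-value = P(Z > -2.688) ≈ 0.9964; since p > α = 0.05, fail to reject H₀.

z = -2.6876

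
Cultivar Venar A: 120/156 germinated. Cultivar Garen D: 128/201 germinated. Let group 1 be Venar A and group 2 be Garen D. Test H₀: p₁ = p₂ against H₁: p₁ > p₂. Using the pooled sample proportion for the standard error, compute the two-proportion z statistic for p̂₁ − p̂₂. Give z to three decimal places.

p̂₁ = 120/156 ≈ 0.76923, p̂₂ = 128/201 ≈ 0.63682.
Pooled p̂ = (120+128)/(156+201) = 248/357 = 0.69468.
SE = √(p̂(1−p̂)(1/n₁+1/n₂)) = √(0.69468·0.30532·0.0113854) = √(0.00241485) = 0.04914.
z = (0.76923 − 0.63682)/0.04914 = 0.13241/0.04914 = 2.695.

z = 2.695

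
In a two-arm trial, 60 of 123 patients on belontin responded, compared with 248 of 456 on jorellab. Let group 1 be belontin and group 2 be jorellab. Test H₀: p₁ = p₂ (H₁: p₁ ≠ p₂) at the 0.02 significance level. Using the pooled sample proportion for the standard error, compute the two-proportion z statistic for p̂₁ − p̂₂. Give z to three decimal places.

z = -1.106

p̂₁ = 60/123 = 0.48780, p̂₂ = 248/456 = 0.54386.
Pooled p̂ = (60+248)/(123+456) = 308/579 = 0.53195.
SE = √(0.248979 × 0.0103231) = 0.05070.
z = (0.48780 − 0.54386)/0.05070 = -0.05606/0.05070 = -1.106.
p-value = 2·P(Z > 1.106) ≈ 0.2689; since p > α = 0.02, fail to reject H₀.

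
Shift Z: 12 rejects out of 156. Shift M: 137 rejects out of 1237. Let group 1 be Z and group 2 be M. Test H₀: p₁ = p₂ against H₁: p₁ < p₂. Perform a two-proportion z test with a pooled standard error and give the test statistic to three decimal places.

z = -1.288

p̂₁ = 12/156 ≈ 0.07692, p̂₂ = 137/1237 ≈ 0.11075.
Pooled p̂ = (12+137)/(156+1237) = 149/1393 = 0.10696.
SE = √(p̂(1−p̂)(1/n₁+1/n₂)) = √(0.10696·0.89304·0.00721866) = √(0.000689543) = 0.02626.
z = (0.07692 − 0.11075)/0.02626 = -0.03383/0.02626 = -1.288.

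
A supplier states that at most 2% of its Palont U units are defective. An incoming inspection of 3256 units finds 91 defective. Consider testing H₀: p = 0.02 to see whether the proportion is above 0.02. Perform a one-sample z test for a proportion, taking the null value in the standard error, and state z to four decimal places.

p̂ = 91/3256 ≈ 0.0279484.
Standard error under H₀: √(0.02×0.98/3256) = 0.0024535.
z = (0.0279484 − 0.02)/0.0024535 = 0.0079484/0.0024535 = 3.2396.
p-value = P(Z > 3.240) ≈ 0.0006.

z = 3.2396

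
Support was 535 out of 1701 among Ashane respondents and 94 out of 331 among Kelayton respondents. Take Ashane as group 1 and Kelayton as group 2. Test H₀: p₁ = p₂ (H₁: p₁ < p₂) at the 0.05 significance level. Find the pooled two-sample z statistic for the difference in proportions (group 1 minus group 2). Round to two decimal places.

p̂₁ = 535/1701 = 0.3145, p̂₂ = 94/331 = 0.2840.
Pooled p̂ = (535+94)/(1701+331) = 629/2032 = 0.3095.
SE = √(0.213728 × 0.00360904) = 0.0278.
z = (0.3145 − 0.2840)/0.0278 = 0.0305/0.0278 = 1.10.
p-value = P(Z < 1.099) ≈ 0.8642, so at α = 0.05 we fail to reject H₀.

z = 1.10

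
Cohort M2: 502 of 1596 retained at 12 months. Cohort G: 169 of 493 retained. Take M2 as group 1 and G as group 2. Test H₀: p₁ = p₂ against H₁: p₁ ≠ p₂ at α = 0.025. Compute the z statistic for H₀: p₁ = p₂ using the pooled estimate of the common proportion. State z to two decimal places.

z = -1.17

p̂₁ = 502/1596 ≈ 0.3145, p̂₂ = 169/493 ≈ 0.3428.
Pooled p̂ = (502+169)/(1596+493) = 671/2089 = 0.3212.
SE = √(p̂(1−p̂)(1/n₁+1/n₂)) = √(0.3212·0.6788·0.00265496) = √(0.000578869) = 0.0241.
z = (0.3145 − 0.3428)/0.0241 = -0.0283/0.0241 = -1.17.
Two-sided p-value ≈ 2·Φ(−1.175) = 0.2401; since p > α = 0.025, fail to reject H₀.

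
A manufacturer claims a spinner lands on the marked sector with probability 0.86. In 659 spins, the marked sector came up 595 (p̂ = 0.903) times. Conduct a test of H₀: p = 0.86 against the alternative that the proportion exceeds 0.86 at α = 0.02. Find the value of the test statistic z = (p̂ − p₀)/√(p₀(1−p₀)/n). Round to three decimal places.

z = 3.173

p̂ = 595/659 ≈ 0.902883.
Standard error under H₀: √(0.86×0.14/659) = 0.013517.
z = (0.902883 − 0.86)/0.013517 = 0.042883/0.013517 = 3.173.
p-value = P(Z > 3.173) ≈ 0.0008, so at α = 0.02 we reject H₀.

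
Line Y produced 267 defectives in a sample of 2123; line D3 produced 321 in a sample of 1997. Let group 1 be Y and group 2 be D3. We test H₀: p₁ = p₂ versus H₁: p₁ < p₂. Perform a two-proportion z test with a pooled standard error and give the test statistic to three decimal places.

z = -3.208

p̂₁ = 267/2123 = 0.12577, p̂₂ = 321/1997 = 0.16074.
Pooled p̂ = (267+321)/(2123+1997) = 588/4120 = 0.14272.
SE = √(0.12235 × 0.000971783) = 0.01090.
z = (0.12577 − 0.16074)/0.01090 = -0.03497/0.01090 = -3.208.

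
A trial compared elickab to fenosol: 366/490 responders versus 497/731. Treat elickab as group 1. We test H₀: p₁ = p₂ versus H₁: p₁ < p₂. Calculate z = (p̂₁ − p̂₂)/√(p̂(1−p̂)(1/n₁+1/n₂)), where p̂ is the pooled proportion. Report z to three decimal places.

z = 2.523

p̂₁ = 366/490 = 0.74694, p̂₂ = 497/731 = 0.67989.
Pooled p̂ = (366+497)/(490+731) = 863/1221 = 0.70680.
SE = √(p̂(1−p̂)(1/n₁+1/n₂)) = √(0.70680·0.29320·0.00340881) = √(0.000706423) = 0.02658.
z = (0.74694 − 0.67989)/0.02658 = 0.06705/0.02658 = 2.523.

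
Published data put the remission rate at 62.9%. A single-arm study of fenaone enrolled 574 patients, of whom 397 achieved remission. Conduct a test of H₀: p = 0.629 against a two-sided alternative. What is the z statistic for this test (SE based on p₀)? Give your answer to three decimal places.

p̂ = 397/574 ≈ 0.69164.
SE = √(p₀(1−p₀)/n) = √(0.23336/574) = 0.02016.
z = (0.69164 − 0.629)/0.02016 = 0.06264/0.02016 = 3.107.
p-value = 2·P(Z > 3.107) ≈ 0.0019.

z = 3.107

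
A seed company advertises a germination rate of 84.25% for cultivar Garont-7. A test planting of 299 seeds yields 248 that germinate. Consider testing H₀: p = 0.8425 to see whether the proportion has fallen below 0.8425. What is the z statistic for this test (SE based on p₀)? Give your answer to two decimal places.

p̂ = 248/299 = 0.8294.
SE = √(p₀(1−p₀)/n) = √(0.13269/299) = 0.0211.
z = (0.8294 − 0.8425)/0.0211 = -0.0131/0.0211 = -0.62.

z = -0.62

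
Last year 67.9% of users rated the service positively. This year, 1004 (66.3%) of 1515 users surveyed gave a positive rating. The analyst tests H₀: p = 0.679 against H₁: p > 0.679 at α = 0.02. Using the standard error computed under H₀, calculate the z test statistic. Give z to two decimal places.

p̂ = 1004/1515 = 0.6627.
Standard error under H₀: √(0.679×0.321/1515) = 0.0120.
z = (0.6627 − 0.679)/0.0120 = -0.0163/0.0120 = -1.36.
p-value = P(Z > -1.358) ≈ 0.9128; since p > α = 0.02, fail to reject H₀.

z = -1.36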